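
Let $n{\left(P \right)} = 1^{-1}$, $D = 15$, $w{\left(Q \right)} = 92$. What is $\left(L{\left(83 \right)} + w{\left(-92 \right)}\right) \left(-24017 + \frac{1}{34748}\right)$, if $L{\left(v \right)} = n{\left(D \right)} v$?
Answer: $- \frac{20863567875}{4964} \approx -4.203 \cdot 10^{6}$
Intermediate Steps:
$n{\left(P \right)} = 1$
$L{\left(v \right)} = v$ ($L{\left(v \right)} = 1 v = v$)
$\left(L{\left(83 \right)} + w{\left(-92 \right)}\right) \left(-24017 + \frac{1}{34748}\right) = \left(83 + 92\right) \left(-24017 + \frac{1}{34748}\right) = 175 \left(-24017 + \frac{1}{34748}\right) = 175 \left(- \frac{834542715}{34748}\right) = - \frac{20863567875}{4964}$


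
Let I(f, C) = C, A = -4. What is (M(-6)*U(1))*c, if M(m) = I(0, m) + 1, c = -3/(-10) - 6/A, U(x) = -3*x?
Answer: 27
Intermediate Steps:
c = 9/5 (c = -3/(-10) - 6/(-4) = -3*(-⅒) - 6*(-¼) = 3/10 + 3/2 = 9/5 ≈ 1.8000)
M(m) = 1 + m (M(m) = m + 1 = 1 + m)
(M(-6)*U(1))*c = ((1 - 6)*(-3*1))*(9/5) = -5*(-3)*(9/5) = 15*(9/5) = 27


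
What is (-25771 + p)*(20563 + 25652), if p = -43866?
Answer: -3218273955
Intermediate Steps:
(-25771 + p)*(20563 + 25652) = (-25771 - 43866)*(20563 + 25652) = -69637*46215 = -3218273955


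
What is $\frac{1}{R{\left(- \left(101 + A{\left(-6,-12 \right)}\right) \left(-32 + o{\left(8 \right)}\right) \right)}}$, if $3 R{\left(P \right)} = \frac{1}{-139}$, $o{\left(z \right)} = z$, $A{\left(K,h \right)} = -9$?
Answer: $-417$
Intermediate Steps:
$R{\left(P \right)} = - \frac{1}{417}$ ($R{\left(P \right)} = \frac{1}{3 \left(-139\right)} = \frac{1}{3} \left(- \frac{1}{139}\right) = - \frac{1}{417}$)
$\frac{1}{R{\left(- \left(101 + A{\left(-6,-12 \right)}\right) \left(-32 + o{\left(8 \right)}\right) \right)}} = \frac{1}{- \frac{1}{417}} = -417$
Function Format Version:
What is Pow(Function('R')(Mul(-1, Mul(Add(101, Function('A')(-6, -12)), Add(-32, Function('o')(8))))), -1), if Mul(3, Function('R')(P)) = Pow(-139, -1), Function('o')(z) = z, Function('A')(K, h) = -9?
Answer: -417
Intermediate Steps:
Function('R')(P) = Rational(-1, 417) (Function('R')(P) = Mul(Rational(1, 3), Pow(-139, -1)) = Mul(Rational(1, 3), Rational(-1, 139)) = Rational(-1, 417))
Pow(Function('R')(Mul(-1, Mul(Add(101, Function('A')(-6, -12)), Add(-32, Function('o')(8))))), -1) = Pow(Rational(-1, 417), -1) = -417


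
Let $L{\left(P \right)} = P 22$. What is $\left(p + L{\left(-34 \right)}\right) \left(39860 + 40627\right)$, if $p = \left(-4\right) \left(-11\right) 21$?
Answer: $14165712$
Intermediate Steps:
$L{\left(P \right)} = 22 P$
$p = 924$ ($p = 44 \cdot 21 = 924$)
$\left(p + L{\left(-34 \right)}\right) \left(39860 + 40627\right) = \left(924 + 22 \left(-34\right)\right) \left(39860 + 40627\right) = \left(924 - 748\right) 80487 = 176 \cdot 80487 = 14165712$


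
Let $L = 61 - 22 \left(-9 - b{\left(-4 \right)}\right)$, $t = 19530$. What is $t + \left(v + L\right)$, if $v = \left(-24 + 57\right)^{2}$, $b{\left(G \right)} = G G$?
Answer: $21230$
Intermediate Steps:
$b{\left(G \right)} = G^{2}$
$L = 611$ ($L = 61 - 22 \left(-9 - \left(-4\right)^{2}\right) = 61 - 22 \left(-9 - 16\right) = 61 - -550 = 61 + 550 = 611$)
$v = 1089$ ($v = 33^{2} = 1089$)
$t + \left(v + L\right) = 19530 + \left(1089 + 611\right) = 19530 + 1700 = 21230$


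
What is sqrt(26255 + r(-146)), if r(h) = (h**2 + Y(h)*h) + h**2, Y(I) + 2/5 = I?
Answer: sqrt(2256535)/5 ≈ 300.44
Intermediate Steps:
Y(I) = -2/5 + I
r(h) = 2*h**2 + h*(-2/5 + h) (r(h) = (h**2 + (-2/5 + h)*h) + h**2 = (h**2 + h*(-2/5 + h)) + h**2 = 2*h**2 + h*(-2/5 + h))
sqrt(26255 + r(-146)) = sqrt(26255 + (1/5)*(-146)*(-2 + 15*(-146))) = sqrt(26255 + (1/5)*(-146)*(-2 - 2190)) = sqrt(26255 + (1/5)*(-146)*(-2192)) = sqrt(26255 + 320032/5) = sqrt(451307/5) = sqrt(2256535)/5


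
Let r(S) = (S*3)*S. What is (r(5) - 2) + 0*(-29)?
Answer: 73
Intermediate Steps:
r(S) = 3*S**2 (r(S) = (3*S)*S = 3*S**2)
(r(5) - 2) + 0*(-29) = (3*5**2 - 2) + 0*(-29) = (3*25 - 2) + 0 = (75 - 2) + 0 = 73 + 0 = 73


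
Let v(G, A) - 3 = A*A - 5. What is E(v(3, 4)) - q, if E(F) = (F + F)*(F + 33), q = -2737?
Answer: 4053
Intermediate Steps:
v(G, A) = -2 + A² (v(G, A) = 3 + (A*A - 5) = 3 + (A² - 5) = 3 + (-5 + A²) = -2 + A²)
E(F) = 2*F*(33 + F) (E(F) = (2*F)*(33 + F) = 2*F*(33 + F))
E(v(3, 4)) - q = 2*(-2 + 4²)*(33 + (-2 + 4²)) - 1*(-2737) = 2*(-2 + 16)*(33 + (-2 + 16)) + 2737 = 2*14*(33 + 14) + 2737 = 2*14*47 + 2737 = 1316 + 2737 = 4053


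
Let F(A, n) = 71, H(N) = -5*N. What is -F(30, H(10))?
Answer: -71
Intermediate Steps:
-F(30, H(10)) = -1*71 = -71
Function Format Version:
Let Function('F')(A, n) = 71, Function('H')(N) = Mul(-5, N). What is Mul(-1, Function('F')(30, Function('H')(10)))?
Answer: -71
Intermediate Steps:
Mul(-1, Function('F')(30, Function('H')(10))) = Mul(-1, 71) = -71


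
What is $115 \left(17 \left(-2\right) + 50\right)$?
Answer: $1840$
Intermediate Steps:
$115 \left(17 \left(-2\right) + 50\right) = 115 \left(-34 + 50\right) = 115 \cdot 16 = 1840$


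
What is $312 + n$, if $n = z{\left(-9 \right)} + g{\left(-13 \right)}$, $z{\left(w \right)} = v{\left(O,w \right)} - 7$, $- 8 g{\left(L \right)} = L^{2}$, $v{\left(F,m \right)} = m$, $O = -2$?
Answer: $\frac{2199}{8} \approx 274.88$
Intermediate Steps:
$g{\left(L \right)} = - \frac{L^{2}}{8}$
$z{\left(w \right)} = -7 + w$ ($z{\left(w \right)} = w - 7 = -7 + w$)
$n = - \frac{297}{8}$ ($n = \left(-7 - 9\right) - \frac{\left(-13\right)^{2}}{8} = -16 - \frac{169}{8} = - \frac{297}{8} \approx -37.125$)
$312 + n = 312 - \frac{297}{8} = \frac{2199}{8}$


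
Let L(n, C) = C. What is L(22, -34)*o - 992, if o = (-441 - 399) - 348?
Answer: 39400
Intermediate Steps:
o = -1188 (o = -840 - 348 = -1188)
L(22, -34)*o - 992 = -34*(-1188) - 992 = 40392 - 992 = 39400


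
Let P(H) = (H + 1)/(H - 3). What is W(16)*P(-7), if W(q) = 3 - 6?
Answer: -9/5 ≈ -1.8000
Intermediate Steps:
W(q) = -3
P(H) = (1 + H)/(-3 + H)
W(16)*P(-7) = -3*(1 - 7)/(-3 - 7) = -3*(-6)/(-10) = -(-3)*(-6)/10 = -3*⅗ = -9/5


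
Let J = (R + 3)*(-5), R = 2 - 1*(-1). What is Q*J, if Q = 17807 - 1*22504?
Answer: 140910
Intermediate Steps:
R = 3 (R = 2 + 1 = 3)
Q = -4697 (Q = 17807 - 22504 = -4697)
J = -30 (J = (3 + 3)*(-5) = 6*(-5) = -30)
Q*J = -4697*(-30) = 140910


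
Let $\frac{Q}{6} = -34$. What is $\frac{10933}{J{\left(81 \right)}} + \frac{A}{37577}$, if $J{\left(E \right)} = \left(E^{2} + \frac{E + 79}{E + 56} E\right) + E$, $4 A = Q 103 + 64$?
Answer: $\frac{51450319099}{34680339378} \approx 1.4836$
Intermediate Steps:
$Q = -204$ ($Q = 6 \left(-34\right) = -204$)
$A = -5237$ ($A = \frac{\left(-204\right) 103 + 64}{4} = \frac{-21012 + 64}{4} = \frac{1}{4} \left(-20948\right) = -5237$)
$J{\left(E \right)} = E + E^{2} + \frac{E \left(79 + E\right)}{56 + E}$ ($J{\left(E \right)} = \left(E^{2} + \frac{79 + E}{56 + E} E\right) + E = \left(E^{2} + \frac{E \left(79 + E\right)}{56 + E}\right) + E = E + E^{2} + \frac{E \left(79 + E\right)}{56 + E}$)
$\frac{10933}{J{\left(81 \right)}} + \frac{A}{37577} = \frac{10933}{81 \frac{1}{56 + 81} \left(135 + 81^{2} + 58 \cdot 81\right)} - \frac{5237}{37577} = \frac{10933}{81 \cdot \frac{1}{137} \left(135 + 6561 + 4698\right)} - \frac{5237}{37577} = \frac{10933}{81 \cdot \frac{1}{137} \cdot 11394} - \frac{5237}{37577} = \frac{10933}{\frac{922914}{137}} - \frac{5237}{37577} = 10933 \cdot \frac{137}{922914} - \frac{5237}{37577} = \frac{1497821}{922914} - \frac{5237}{37577} = \frac{51450319099}{34680339378}$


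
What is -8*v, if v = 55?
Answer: -440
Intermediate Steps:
-8*v = -8*55 = -440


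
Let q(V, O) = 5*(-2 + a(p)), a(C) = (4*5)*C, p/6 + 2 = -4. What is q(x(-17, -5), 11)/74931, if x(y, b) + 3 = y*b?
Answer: -3610/74931 ≈ -0.048178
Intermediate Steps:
p = -36 (p = -12 + 6*(-4) = -12 - 24 = -36)
a(C) = 20*C
x(y, b) = -3 + b*y (x(y, b) = -3 + y*b = -3 + b*y)
q(V, O) = -3610 (q(V, O) = 5*(-2 + 20*(-36)) = 5*(-2 - 720) = 5*(-722) = -3610)
q(x(-17, -5), 11)/74931 = -3610/74931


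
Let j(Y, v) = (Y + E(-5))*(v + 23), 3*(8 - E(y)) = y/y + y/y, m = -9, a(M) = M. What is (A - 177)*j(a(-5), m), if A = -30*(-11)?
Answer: 4998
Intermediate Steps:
A = 330
E(y) = 22/3 (E(y) = 8 - (y/y + y/y)/3 = 8 - (1 + 1)/3 = 8 - 1/3*2 = 8 - 2/3 = 22/3)
j(Y, v) = (23 + v)*(22/3 + Y) (j(Y, v) = (Y + 22/3)*(v + 23) = (22/3 + Y)*(23 + v) = (23 + v)*(22/3 + Y))
(A - 177)*j(a(-5), m) = (330 - 177)*(506/3 + 23*(-5) + (22/3)*(-9) - 5*(-9)) = 153*(506/3 - 115 - 66 + 45) = 153*(98/3) = 4998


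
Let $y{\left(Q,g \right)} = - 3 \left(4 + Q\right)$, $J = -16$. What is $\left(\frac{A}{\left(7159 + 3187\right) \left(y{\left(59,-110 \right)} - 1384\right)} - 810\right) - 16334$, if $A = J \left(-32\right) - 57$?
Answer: $- \frac{3065998677}{178838} \approx -17144.0$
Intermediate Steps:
$y{\left(Q,g \right)} = -12 - 3 Q$
$A = 455$ ($A = \left(-16\right) \left(-32\right) - 57 = 512 - 57 = 455$)
$\left(\frac{A}{\left(7159 + 3187\right) \left(y{\left(59,-110 \right)} - 1384\right)} - 810\right) - 16334 = \left(\frac{455}{\left(7159 + 3187\right) \left(\left(-12 - 177\right) - 1384\right)} - 810\right) - 16334 = \left(\frac{455}{10346 \left(\left(-12 - 177\right) - 1384\right)} - 810\right) - 16334 = \left(\frac{455}{10346 \left(-189 - 1384\right)} - 810\right) - 16334 = \left(\frac{455}{10346 \left(-1573\right)} - 810\right) - 16334 = \left(\frac{455}{-16274258} - 810\right) - 16334 = \left(455 \left(- \frac{1}{16274258}\right) - 810\right) - 16334 = \left(- \frac{5}{178838} - 810\right) - 16334 = - \frac{144858785}{178838} - 16334 = - \frac{3065998677}{178838}$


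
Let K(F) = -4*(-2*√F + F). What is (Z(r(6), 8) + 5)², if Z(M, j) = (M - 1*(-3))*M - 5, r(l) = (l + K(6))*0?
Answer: 0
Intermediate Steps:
K(F) = -4*F + 8*√F (K(F) = -4*(F - 2*√F) = -4*F + 8*√F)
r(l) = 0 (r(l) = (l + (-4*6 + 8*√6))*0 = (l + (-24 + 8*√6))*0 = (-24 + l + 8*√6)*0 = 0)
Z(M, j) = -5 + M*(3 + M) (Z(M, j) = (M + 3)*M - 5 = (3 + M)*M - 5 = M*(3 + M) - 5 = -5 + M*(3 + M))
(Z(r(6), 8) + 5)² = ((-5 + 0² + 3*0) + 5)² = ((-5 + 0 + 0) + 5)² = (-5 + 5)² = 0² = 0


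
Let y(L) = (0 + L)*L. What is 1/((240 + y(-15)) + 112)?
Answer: 1/577 ≈ 0.0017331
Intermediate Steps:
y(L) = L**2 (y(L) = L*L = L**2)
1/((240 + y(-15)) + 112) = 1/((240 + (-15)**2) + 112) = 1/((240 + 225) + 112) = 1/(465 + 112) = 1/577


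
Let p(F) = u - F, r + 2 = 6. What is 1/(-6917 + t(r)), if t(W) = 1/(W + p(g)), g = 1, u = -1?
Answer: -2/13833 ≈ -0.00014458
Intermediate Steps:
r = 4 (r = -2 + 6 = 4)
p(F) = -1 - F
t(W) = 1/(-2 + W) (t(W) = 1/(W + (-1 - 1*1)) = 1/(W + (-1 - 1)) = 1/(W - 2) = 1/(-2 + W))
1/(-6917 + t(r)) = 1/(-6917 + 1/(-2 + 4)) = 1/(-6917 + 1/2) = 1/(-6917 + ½) = 1/(-13833/2) = -2/13833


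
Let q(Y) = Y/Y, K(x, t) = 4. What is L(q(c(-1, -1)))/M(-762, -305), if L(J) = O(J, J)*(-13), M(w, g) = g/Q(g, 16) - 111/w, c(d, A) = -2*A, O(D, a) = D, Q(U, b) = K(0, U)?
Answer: 6604/38661 ≈ 0.17082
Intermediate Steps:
Q(U, b) = 4
M(w, g) = -111/w + g/4 (M(w, g) = g/4 - 111/w = -111/w + g/4)
q(Y) = 1
L(J) = -13*J (L(J) = J*(-13) = -13*J)
L(q(c(-1, -1)))/M(-762, -305) = (-13*1)/(-111/(-762) + (¼)*(-305)) = -13/(-111*(-1/762) - 305/4) = -13/(37/254 - 305/4) = -13/(-38661/508) = -13*(-508/38661) = 6604/38661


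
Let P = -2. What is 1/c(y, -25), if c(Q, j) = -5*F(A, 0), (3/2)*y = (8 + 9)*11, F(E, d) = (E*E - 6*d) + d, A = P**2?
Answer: -1/80 ≈ -0.012500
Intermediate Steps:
A = 4 (A = (-2)**2 = 4)
F(E, d) = E**2 - 5*d (F(E, d) = (E**2 - 6*d) + d = E**2 - 5*d)
y = 374/3 (y = 2*((8 + 9)*11)/3 = 2*(17*11)/3 = (2/3)*187 = 374/3 ≈ 124.67)
c(Q, j) = -80 (c(Q, j) = -5*(4**2 - 5*0) = -5*(16 + 0) = -5*16 = -80)
1/c(y, -25) = 1/(-80) = -1/80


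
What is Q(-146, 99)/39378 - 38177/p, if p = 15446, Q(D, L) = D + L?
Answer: -376014967/152058147 ≈ -2.4728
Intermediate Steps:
Q(-146, 99)/39378 - 38177/p = (-146 + 99)/39378 - 38177/15446 = -47*1/39378 - 38177*1/15446 = -47/39378 - 38177/15446 = -376014967/152058147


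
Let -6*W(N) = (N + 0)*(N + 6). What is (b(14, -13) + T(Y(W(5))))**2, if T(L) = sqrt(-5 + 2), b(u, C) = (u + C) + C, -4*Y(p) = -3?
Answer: (12 - I*sqrt(3))**2 ≈ 141.0 - 41.569*I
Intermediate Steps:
W(N) = -N*(6 + N)/6 (W(N) = -(N + 0)*(N + 6)/6 = -N*(6 + N)/6)
Y(p) = 3/4 (Y(p) = -1/4*(-3) = 3/4)
b(u, C) = u + 2*C (b(u, C) = (C + u) + C = u + 2*C)
T(L) = I*sqrt(3) (T(L) = sqrt(-3) = I*sqrt(3))
(b(14, -13) + T(Y(W(5))))**2 = ((14 + 2*(-13)) + I*sqrt(3))**2 = ((14 - 26) + I*sqrt(3))**2 = (-12 + I*sqrt(3))**2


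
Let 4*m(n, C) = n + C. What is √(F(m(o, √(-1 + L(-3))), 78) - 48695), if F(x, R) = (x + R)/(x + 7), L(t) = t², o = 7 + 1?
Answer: √(-876350 - 48694*√2)/√(18 + √2) ≈ 220.65*I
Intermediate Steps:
o = 8
m(n, C) = C/4 + n/4 (m(n, C) = (n + C)/4 = (C + n)/4 = C/4 + n/4)
F(x, R) = (R + x)/(7 + x)
√(F(m(o, √(-1 + L(-3))), 78) - 48695) = √((78 + (√(-1 + (-3)²)/4 + (¼)*8))/(7 + (√(-1 + (-3)²)/4 + (¼)*8)) - 48695) = √((78 + (√(-1 + 9)/4 + 2))/(7 + (√(-1 + 9)/4 + 2)) - 48695) = √((78 + (√8/4 + 2))/(7 + (√8/4 + 2)) - 48695) = √((78 + ((2*√2)/4 + 2))/(7 + ((2*√2)/4 + 2)) - 48695) = √((78 + (√2/2 + 2))/(7 + (√2/2 + 2)) - 48695) = √((78 + (2 + √2/2))/(7 + (2 + √2/2)) - 48695) = √((80 + √2/2)/(9 + √2/2) - 48695) = √(-48695 + (80 + √2/2)/(9 + √2/2))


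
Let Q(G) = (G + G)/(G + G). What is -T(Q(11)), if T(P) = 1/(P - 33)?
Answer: 1/32 ≈ 0.031250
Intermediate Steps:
Q(G) = 1 (Q(G) = (2*G)/((2*G)) = (2*G)*(1/(2*G)) = 1)
T(P) = 1/(-33 + P)
-T(Q(11)) = -1/(-33 + 1) = -1/(-32) = -1*(-1/32) = 1/32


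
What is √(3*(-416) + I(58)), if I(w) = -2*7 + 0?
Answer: I*√1262 ≈ 35.525*I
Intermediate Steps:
I(w) = -14 (I(w) = -14 + 0 = -14)
√(3*(-416) + I(58)) = √(3*(-416) - 14) = √(-1248 - 14) = √(-1262) = I*√1262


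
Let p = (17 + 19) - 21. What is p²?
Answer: 225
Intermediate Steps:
p = 15 (p = 36 - 21 = 15)
p² = 15² = 225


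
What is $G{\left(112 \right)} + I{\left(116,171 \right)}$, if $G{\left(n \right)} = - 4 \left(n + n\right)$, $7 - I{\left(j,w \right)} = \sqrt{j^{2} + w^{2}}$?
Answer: $-889 - \sqrt{42697} \approx -1095.6$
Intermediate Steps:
$I{\left(j,w \right)} = 7 - \sqrt{j^{2} + w^{2}}$
$G{\left(n \right)} = - 8 n$ ($G{\left(n \right)} = - 4 \cdot 2 n = - 8 n$)
$G{\left(112 \right)} + I{\left(116,171 \right)} = \left(-8\right) 112 + \left(7 - \sqrt{116^{2} + 171^{2}}\right) = -896 + \left(7 - \sqrt{13456 + 29241}\right) = -896 + \left(7 - \sqrt{42697}\right) = -889 - \sqrt{42697}$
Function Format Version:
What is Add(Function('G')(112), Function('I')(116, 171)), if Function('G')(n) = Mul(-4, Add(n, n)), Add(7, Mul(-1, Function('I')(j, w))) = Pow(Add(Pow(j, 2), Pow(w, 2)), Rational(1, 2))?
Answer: Add(-889, Mul(-1, Pow(42697, Rational(1, 2)))) ≈ -1095.6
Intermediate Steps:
Function('I')(j, w) = Add(7, Mul(-1, Pow(Add(Pow(j, 2), Pow(w, 2)), Rational(1, 2))))
Function('G')(n) = Mul(-8, n) (Function('G')(n) = Mul(-4, Mul(2, n)) = Mul(-8, n))
Add(Function('G')(112), Function('I')(116, 171)) = Add(Mul(-8, 112), Add(7, Mul(-1, Pow(Add(Pow(116, 2), Pow(171, 2)), Rational(1, 2))))) = Add(-896, Add(7, Mul(-1, Pow(Add(13456, 29241), Rational(1, 2))))) = Add(-896, Add(7, Mul(-1, Pow(42697, Rational(1, 2))))) = Add(-889, Mul(-1, Pow(42697, Rational(1, 2))))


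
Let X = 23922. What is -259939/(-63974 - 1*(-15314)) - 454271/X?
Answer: -2647761017/194007420 ≈ -13.648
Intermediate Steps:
-259939/(-63974 - 1*(-15314)) - 454271/X = -259939/(-63974 - 1*(-15314)) - 454271/23922 = -259939/(-63974 + 15314) - 454271*1/23922 = -259939/(-48660) - 454271/23922 = -259939*(-1/48660) - 454271/23922 = 259939/48660 - 454271/23922 = -2647761017/194007420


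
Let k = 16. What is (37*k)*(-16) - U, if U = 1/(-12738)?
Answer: -120654335/12738 ≈ -9472.0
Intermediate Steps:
U = -1/12738 ≈ -7.8505e-5
(37*k)*(-16) - U = (37*16)*(-16) - 1*(-1/12738) = 592*(-16) + 1/12738 = -9472 + 1/12738 = -120654335/12738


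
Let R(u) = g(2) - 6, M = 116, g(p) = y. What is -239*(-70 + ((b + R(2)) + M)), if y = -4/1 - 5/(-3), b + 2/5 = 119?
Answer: -560216/15 ≈ -37348.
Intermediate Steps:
b = 593/5 (b = -2/5 + 119 = 593/5 ≈ 118.60)
y = -7/3 (y = -4*1 - 5*(-1/3) = -4 + 5/3 = -7/3 ≈ -2.3333)
g(p) = -7/3
R(u) = -25/3 (R(u) = -7/3 - 6 = -25/3)
-239*(-70 + ((b + R(2)) + M)) = -239*(-70 + ((593/5 - 25/3) + 116)) = -239*(-70 + (1654/15 + 116)) = -239*(-70 + 3394/15) = -239*2344/15 = -560216/15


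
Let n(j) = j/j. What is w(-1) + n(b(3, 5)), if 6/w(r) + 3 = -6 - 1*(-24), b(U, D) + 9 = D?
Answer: 7/5 ≈ 1.4000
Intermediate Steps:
b(U, D) = -9 + D
w(r) = ⅖ (w(r) = 6/(-3 + (-6 - 1*(-24))) = 6/(-3 + (-6 + 24)) = 6/(-3 + 18) = 6/15 = 6*(1/15) = ⅖)
n(j) = 1
w(-1) + n(b(3, 5)) = ⅖ + 1 = 7/5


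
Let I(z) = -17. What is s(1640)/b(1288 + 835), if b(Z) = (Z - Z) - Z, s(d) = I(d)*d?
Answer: 27880/2123 ≈ 13.132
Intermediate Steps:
s(d) = -17*d
b(Z) = -Z (b(Z) = 0 - Z = -Z)
s(1640)/b(1288 + 835) = (-17*1640)/((-(1288 + 835))) = -27880/((-1*2123)) = -27880/(-2123) = -27880*(-1/2123) = 27880/2123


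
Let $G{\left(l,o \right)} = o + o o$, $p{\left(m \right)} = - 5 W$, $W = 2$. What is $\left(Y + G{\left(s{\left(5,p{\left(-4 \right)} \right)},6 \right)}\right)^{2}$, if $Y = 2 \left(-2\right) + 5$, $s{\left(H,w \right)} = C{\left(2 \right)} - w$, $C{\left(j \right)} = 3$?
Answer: $1849$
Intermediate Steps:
$p{\left(m \right)} = -10$ ($p{\left(m \right)} = \left(-5\right) 2 = -10$)
$s{\left(H,w \right)} = 3 - w$
$G{\left(l,o \right)} = o + o^{2}$
$Y = 1$ ($Y = -4 + 5 = 1$)
$\left(Y + G{\left(s{\left(5,p{\left(-4 \right)} \right)},6 \right)}\right)^{2} = \left(1 + 6 \left(1 + 6\right)\right)^{2} = \left(1 + 6 \cdot 7\right)^{2} = \left(1 + 42\right)^{2} = 43^{2} = 1849$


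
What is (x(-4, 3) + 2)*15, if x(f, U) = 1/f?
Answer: 105/4 ≈ 26.250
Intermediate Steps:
(x(-4, 3) + 2)*15 = (1/(-4) + 2)*15 = (-¼ + 2)*15 = (7/4)*15 = 105/4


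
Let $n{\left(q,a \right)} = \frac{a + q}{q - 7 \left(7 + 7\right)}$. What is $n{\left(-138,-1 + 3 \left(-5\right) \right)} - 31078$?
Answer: $- \frac{3667127}{118} \approx -31077.0$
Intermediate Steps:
$n{\left(q,a \right)} = \frac{a + q}{-98 + q}$ ($n{\left(q,a \right)} = \frac{a + q}{q - 98} = \frac{a + q}{-98 + q}$)
$n{\left(-138,-1 + 3 \left(-5\right) \right)} - 31078 = \frac{\left(-1 + 3 \left(-5\right)\right) - 138}{-98 - 138} - 31078 = \frac{\left(-1 - 15\right) - 138}{-236} - 31078 = - \frac{-16 - 138}{236} - 31078 = \left(- \frac{1}{236}\right) \left(-154\right) - 31078 = \frac{77}{118} - 31078 = - \frac{3667127}{118}$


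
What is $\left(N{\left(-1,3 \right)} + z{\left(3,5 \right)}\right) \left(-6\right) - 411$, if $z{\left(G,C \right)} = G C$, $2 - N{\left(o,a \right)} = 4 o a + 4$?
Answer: $-561$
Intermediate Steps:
$N{\left(o,a \right)} = -2 - 4 a o$ ($N{\left(o,a \right)} = 2 - \left(4 o a + 4\right) = 2 - \left(4 a o + 4\right) = 2 - \left(4 + 4 a o\right) = -2 - 4 a o$)
$z{\left(G,C \right)} = C G$
$\left(N{\left(-1,3 \right)} + z{\left(3,5 \right)}\right) \left(-6\right) - 411 = \left(\left(-2 - 12 \left(-1\right)\right) + 5 \cdot 3\right) \left(-6\right) - 411 = \left(\left(-2 + 12\right) + 15\right) \left(-6\right) - 411 = \left(10 + 15\right) \left(-6\right) - 411 = 25 \left(-6\right) - 411 = -150 - 411 = -561$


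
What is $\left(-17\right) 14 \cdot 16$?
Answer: $-3808$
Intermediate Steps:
$\left(-17\right) 14 \cdot 16 = \left(-238\right) 16 = -3808$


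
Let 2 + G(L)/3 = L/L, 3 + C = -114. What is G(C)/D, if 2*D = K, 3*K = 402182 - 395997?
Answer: -18/6185 ≈ -0.0029103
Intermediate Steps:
C = -117 (C = -3 - 114 = -117)
G(L) = -3 (G(L) = -6 + 3*(L/L) = -6 + 3*1 = -6 + 3 = -3)
K = 6185/3 (K = (402182 - 395997)/3 = (⅓)*6185 = 6185/3 ≈ 2061.7)
D = 6185/6 (D = (½)*(6185/3) = 6185/6 ≈ 1030.8)
G(C)/D = -3/6185/6 = -3*6/6185 = -18/6185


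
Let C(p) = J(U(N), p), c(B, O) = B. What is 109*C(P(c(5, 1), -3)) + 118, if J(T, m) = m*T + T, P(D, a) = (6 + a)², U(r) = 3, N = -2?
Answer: 3388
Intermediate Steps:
J(T, m) = T + T*m (J(T, m) = T*m + T = T + T*m)
C(p) = 3 + 3*p (C(p) = 3*(1 + p) = 3 + 3*p)
109*C(P(c(5, 1), -3)) + 118 = 109*(3 + 3*(6 - 3)²) + 118 = 109*(3 + 3*3²) + 118 = 109*(3 + 3*9) + 118 = 109*(3 + 27) + 118 = 109*30 + 118 = 3270 + 118 = 3388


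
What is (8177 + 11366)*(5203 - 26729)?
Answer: -420682618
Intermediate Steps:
(8177 + 11366)*(5203 - 26729) = 19543*(-21526) = -420682618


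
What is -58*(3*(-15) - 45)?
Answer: 5220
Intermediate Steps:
-58*(3*(-15) - 45) = -58*(-45 - 45) = -58*(-90) = 5220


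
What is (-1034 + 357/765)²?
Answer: 240343009/225 ≈ 1.0682e+6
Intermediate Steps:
(-1034 + 357/765)² = (-1034 + 357*(1/765))² = (-1034 + 7/15)² = (-15503/15)² = 240343009/225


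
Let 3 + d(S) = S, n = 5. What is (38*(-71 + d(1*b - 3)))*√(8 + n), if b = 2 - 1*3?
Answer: -2964*√13 ≈ -10687.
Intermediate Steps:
b = -1 (b = 2 - 3 = -1)
d(S) = -3 + S
(38*(-71 + d(1*b - 3)))*√(8 + n) = (38*(-71 + (-3 + (1*(-1) - 3))))*√(8 + 5) = (38*(-71 + (-3 + (-1 - 3))))*√13 = (38*(-71 + (-3 - 4)))*√13 = (38*(-71 - 7))*√13 = (38*(-78))*√13 = -2964*√13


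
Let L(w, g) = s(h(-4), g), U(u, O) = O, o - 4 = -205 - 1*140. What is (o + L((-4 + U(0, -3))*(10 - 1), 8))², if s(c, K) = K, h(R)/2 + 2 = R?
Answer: 110889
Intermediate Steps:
o = -341 (o = 4 + (-205 - 1*140) = 4 + (-205 - 140) = 4 - 345 = -341)
h(R) = -4 + 2*R
L(w, g) = g
(o + L((-4 + U(0, -3))*(10 - 1), 8))² = (-341 + 8)² = (-333)² = 110889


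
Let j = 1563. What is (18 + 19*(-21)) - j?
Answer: -1944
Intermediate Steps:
(18 + 19*(-21)) - j = (18 + 19*(-21)) - 1*1563 = (18 - 399) - 1563 = -381 - 1563 = -1944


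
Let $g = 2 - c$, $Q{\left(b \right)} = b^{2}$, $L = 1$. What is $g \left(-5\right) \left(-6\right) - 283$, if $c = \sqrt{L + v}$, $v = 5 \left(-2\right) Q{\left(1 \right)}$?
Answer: $-223 - 90 i \approx -223.0 - 90.0 i$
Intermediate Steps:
$v = -10$ ($v = 5 \left(-2\right) 1^{2} = \left(-10\right) 1 = -10$)
$c = 3 i$ ($c = \sqrt{1 - 10} = \sqrt{-9} = 3 i \approx 3.0 i$)
$g = 2 - 3 i \approx 2.0 - 3.0 i$
$g \left(-5\right) \left(-6\right) - 283 = \left(2 - 3 i\right) \left(-5\right) \left(-6\right) - 283 = \left(-10 + 15 i\right) \left(-6\right) - 283 = \left(60 - 90 i\right) - 283 = -223 - 90 i$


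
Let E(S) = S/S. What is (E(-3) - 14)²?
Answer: 169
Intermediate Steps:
E(S) = 1
(E(-3) - 14)² = (1 - 14)² = (-13)² = 169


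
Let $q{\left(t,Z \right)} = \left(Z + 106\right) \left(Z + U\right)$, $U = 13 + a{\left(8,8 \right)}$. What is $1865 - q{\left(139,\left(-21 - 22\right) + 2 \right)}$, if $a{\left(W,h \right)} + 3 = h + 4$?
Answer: $3100$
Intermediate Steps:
$a{\left(W,h \right)} = 1 + h$ ($a{\left(W,h \right)} = -3 + \left(h + 4\right) = -3 + \left(4 + h\right) = 1 + h$)
$U = 22$ ($U = 13 + \left(1 + 8\right) = 13 + 9 = 22$)
$q{\left(t,Z \right)} = \left(22 + Z\right) \left(106 + Z\right)$ ($q{\left(t,Z \right)} = \left(Z + 106\right) \left(Z + 22\right) = \left(106 + Z\right) \left(22 + Z\right) = \left(22 + Z\right) \left(106 + Z\right)$)
$1865 - q{\left(139,\left(-21 - 22\right) + 2 \right)} = 1865 - \left(2332 + \left(\left(-21 - 22\right) + 2\right)^{2} + 128 \left(\left(-21 - 22\right) + 2\right)\right) = 1865 - \left(2332 + \left(-43 + 2\right)^{2} + 128 \left(-43 + 2\right)\right) = 1865 - \left(2332 + \left(-41\right)^{2} + 128 \left(-41\right)\right) = 1865 - \left(2332 + 1681 - 5248\right) = 1865 - -1235 = 1865 + 1235 = 3100$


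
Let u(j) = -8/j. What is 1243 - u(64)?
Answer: 9945/8 ≈ 1243.1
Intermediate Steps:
1243 - u(64) = 1243 - (-8)/64 = 1243 - 1*(-⅛) = 1243 + ⅛ = 9945/8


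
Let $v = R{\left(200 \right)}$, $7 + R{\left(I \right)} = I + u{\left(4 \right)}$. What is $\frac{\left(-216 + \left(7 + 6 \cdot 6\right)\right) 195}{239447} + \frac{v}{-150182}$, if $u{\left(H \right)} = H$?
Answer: $- \frac{393350833}{2766202258} \approx -0.1422$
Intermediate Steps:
$R{\left(I \right)} = -3 + I$ ($R{\left(I \right)} = -7 + \left(I + 4\right) = -7 + \left(4 + I\right) = -3 + I$)
$v = 197$ ($v = -3 + 200 = 197$)
$\frac{\left(-216 + \left(7 + 6 \cdot 6\right)\right) 195}{239447} + \frac{v}{-150182} = \frac{\left(-216 + \left(7 + 6 \cdot 6\right)\right) 195}{239447} + \frac{197}{-150182} = \left(-216 + \left(7 + 36\right)\right) 195 \cdot \frac{1}{239447} + 197 \left(- \frac{1}{150182}\right) = \left(-216 + 43\right) 195 \cdot \frac{1}{239447} - \frac{197}{150182} = \left(-173\right) 195 \cdot \frac{1}{239447} - \frac{197}{150182} = \left(-33735\right) \frac{1}{239447} - \frac{197}{150182} = - \frac{2595}{18419} - \frac{197}{150182} = - \frac{393350833}{2766202258}$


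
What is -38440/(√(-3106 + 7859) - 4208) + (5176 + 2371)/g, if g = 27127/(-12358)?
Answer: -1646651368698046/480216015897 + 269080*√97/17702511 ≈ -3428.8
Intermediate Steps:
g = -27127/12358 (g = 27127*(-1/12358) = -27127/12358 ≈ -2.1951)
-38440/(√(-3106 + 7859) - 4208) + (5176 + 2371)/g = -38440/(√(-3106 + 7859) - 4208) + (5176 + 2371)/(-27127/12358) = -38440/(√4753 - 4208) + 7547*(-12358/27127) = -38440/(7*√97 - 4208) - 93265826/27127 = -38440/(-4208 + 7*√97) - 93265826/27127 = -93265826/27127 - 38440/(-4208 + 7*√97)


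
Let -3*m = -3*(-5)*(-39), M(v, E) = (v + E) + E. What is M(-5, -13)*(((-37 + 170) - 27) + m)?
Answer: -9331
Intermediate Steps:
M(v, E) = v + 2*E (M(v, E) = (E + v) + E = v + 2*E)
m = 195 (m = -(-3*(-5))*(-39)/3 = -5*(-39) = -⅓*(-585) = 195)
M(-5, -13)*(((-37 + 170) - 27) + m) = (-5 + 2*(-13))*(((-37 + 170) - 27) + 195) = (-5 - 26)*((133 - 27) + 195) = -31*(106 + 195) = -31*301 = -9331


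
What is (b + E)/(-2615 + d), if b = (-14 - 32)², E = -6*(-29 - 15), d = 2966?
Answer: 2380/351 ≈ 6.7806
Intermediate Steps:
E = 264 (E = -6*(-44) = 264)
b = 2116 (b = (-46)² = 2116)
(b + E)/(-2615 + d) = (2116 + 264)/(-2615 + 2966) = 2380/351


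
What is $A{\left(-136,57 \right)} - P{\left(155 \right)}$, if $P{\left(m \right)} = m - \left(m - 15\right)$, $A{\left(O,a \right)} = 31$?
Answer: $16$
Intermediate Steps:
$P{\left(m \right)} = 15$ ($P{\left(m \right)} = m - \left(-15 + m\right) = 15$)
$A{\left(-136,57 \right)} - P{\left(155 \right)} = 31 - 15 = 16$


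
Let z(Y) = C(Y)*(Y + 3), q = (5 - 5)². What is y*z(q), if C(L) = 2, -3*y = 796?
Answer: -1592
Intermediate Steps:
q = 0 (q = 0² = 0)
y = -796/3 (y = -⅓*796 = -796/3 ≈ -265.33)
z(Y) = 6 + 2*Y (z(Y) = 2*(Y + 3) = 2*(3 + Y) = 6 + 2*Y)
y*z(q) = -796*(6 + 2*0)/3 = -796*(6 + 0)/3 = -796/3*6 = -1592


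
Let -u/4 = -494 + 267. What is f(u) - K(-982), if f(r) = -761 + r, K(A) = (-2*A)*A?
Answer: 1928795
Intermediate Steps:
K(A) = -2*A**2
u = 908 (u = -4*(-494 + 267) = -4*(-227) = 908)
f(u) - K(-982) = (-761 + 908) - (-2)*(-982)**2 = 147 - (-2)*964324 = 147 - 1*(-1928648) = 147 + 1928648 = 1928795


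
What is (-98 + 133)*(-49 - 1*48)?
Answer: -3395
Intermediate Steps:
(-98 + 133)*(-49 - 1*48) = 35*(-49 - 48) = 35*(-97) = -3395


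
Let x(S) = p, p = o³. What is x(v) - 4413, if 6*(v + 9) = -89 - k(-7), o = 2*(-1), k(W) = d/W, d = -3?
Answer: -4421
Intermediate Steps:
k(W) = -3/W
o = -2
v = -502/21 (v = -9 + (-89 - (-3)/(-7))/6 = -9 + (-89 - (-3)*(-1)/7)/6 = -9 + (-89 - 1*3/7)/6 = -9 + (-89 - 3/7)/6 = -9 + (⅙)*(-626/7) = -9 - 313/21 = -502/21 ≈ -23.905)
p = -8 (p = (-2)³ = -8)
x(S) = -8
x(v) - 4413 = -8 - 4413 = -4421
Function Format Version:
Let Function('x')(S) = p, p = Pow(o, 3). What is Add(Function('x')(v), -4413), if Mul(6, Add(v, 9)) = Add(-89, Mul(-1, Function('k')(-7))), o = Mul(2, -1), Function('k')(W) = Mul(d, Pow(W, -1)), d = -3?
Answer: -4421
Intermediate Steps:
Function('k')(W) = Mul(-3, Pow(W, -1))
o = -2
v = Rational(-502, 21) (v = Add(-9, Mul(Rational(1, 6), Add(-89, Mul(-1, Mul(-3, Pow(-7, -1)))))) = Add(-9, Mul(Rational(1, 6), Add(-89, Mul(-1, Mul(-3, Rational(-1, 7)))))) = Add(-9, Mul(Rational(1, 6), Add(-89, Mul(-1, Rational(3, 7))))) = Add(-9, Mul(Rational(1, 6), Add(-89, Rational(-3, 7)))) = Add(-9, Mul(Rational(1, 6), Rational(-626, 7))) = Add(-9, Rational(-313, 21)) = Rational(-502, 21) ≈ -23.905)
p = -8 (p = Pow(-2, 3) = -8)
Function('x')(S) = -8
Add(Function('x')(v), -4413) = Add(-8, -4413) = -4421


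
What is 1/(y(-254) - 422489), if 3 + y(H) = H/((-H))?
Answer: -1/422493 ≈ -2.3669e-6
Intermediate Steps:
y(H) = -4 (y(H) = -3 + H/((-H)) = -3 + H*(-1/H) = -3 - 1 = -4)
1/(y(-254) - 422489) = 1/(-4 - 422489) = 1/(-422493) = -1/422493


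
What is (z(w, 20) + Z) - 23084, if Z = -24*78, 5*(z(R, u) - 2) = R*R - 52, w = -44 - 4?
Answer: -122518/5 ≈ -24504.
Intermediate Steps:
w = -48
z(R, u) = -42/5 + R**2/5 (z(R, u) = 2 + (R*R - 52)/5 = 2 + (R**2 - 52)/5 = 2 + (-52 + R**2)/5 = 2 + (-52/5 + R**2/5) = -42/5 + R**2/5)
Z = -1872
(z(w, 20) + Z) - 23084 = ((-42/5 + (1/5)*(-48)**2) - 1872) - 23084 = ((-42/5 + (1/5)*2304) - 1872) - 23084 = ((-42/5 + 2304/5) - 1872) - 23084 = (2262/5 - 1872) - 23084 = -7098/5 - 23084 = -122518/5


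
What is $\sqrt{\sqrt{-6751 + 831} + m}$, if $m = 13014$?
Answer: $\sqrt{13014 + 4 i \sqrt{370}} \approx 114.08 + 0.3372 i$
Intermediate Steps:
$\sqrt{\sqrt{-6751 + 831} + m} = \sqrt{\sqrt{-6751 + 831} + 13014} = \sqrt{\sqrt{-5920} + 13014} = \sqrt{4 i \sqrt{370} + 13014} = \sqrt{13014 + 4 i \sqrt{370}}$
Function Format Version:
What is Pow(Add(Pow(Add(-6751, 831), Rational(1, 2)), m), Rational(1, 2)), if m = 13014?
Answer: Pow(Add(13014, Mul(4, I, Pow(370, Rational(1, 2)))), Rational(1, 2)) ≈ Add(114.08, Mul(0.3372, I))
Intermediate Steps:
Pow(Add(Pow(Add(-6751, 831), Rational(1, 2)), m), Rational(1, 2)) = Pow(Add(Pow(Add(-6751, 831), Rational(1, 2)), 13014), Rational(1, 2)) = Pow(Add(Pow(-5920, Rational(1, 2)), 13014), Rational(1, 2)) = Pow(Add(Mul(4, I, Pow(370, Rational(1, 2))), 13014), Rational(1, 2)) = Pow(Add(13014, Mul(4, I, Pow(370, Rational(1, 2)))), Rational(1, 2))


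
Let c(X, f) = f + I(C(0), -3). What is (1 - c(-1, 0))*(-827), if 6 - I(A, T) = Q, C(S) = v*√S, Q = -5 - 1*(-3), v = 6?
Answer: 5789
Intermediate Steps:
Q = -2 (Q = -5 + 3 = -2)
C(S) = 6*√S
I(A, T) = 8 (I(A, T) = 6 - 1*(-2) = 6 + 2 = 8)
c(X, f) = 8 + f (c(X, f) = f + 8 = 8 + f)
(1 - c(-1, 0))*(-827) = (1 - (8 + 0))*(-827) = (1 - 1*8)*(-827) = (1 - 8)*(-827) = -7*(-827) = 5789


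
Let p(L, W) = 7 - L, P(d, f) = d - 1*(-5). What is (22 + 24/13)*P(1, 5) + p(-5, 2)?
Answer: 2016/13 ≈ 155.08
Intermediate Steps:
P(d, f) = 5 + d (P(d, f) = d + 5 = 5 + d)
(22 + 24/13)*P(1, 5) + p(-5, 2) = (22 + 24/13)*(5 + 1) + (7 - 1*(-5)) = (22 + 24*(1/13))*6 + (7 + 5) = (22 + 24/13)*6 + 12 = (310/13)*6 + 12 = 1860/13 + 12 = 2016/13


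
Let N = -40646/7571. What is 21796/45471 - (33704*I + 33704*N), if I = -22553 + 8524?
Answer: 162840369107043236/344260941 ≈ 4.7301e+8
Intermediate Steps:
I = -14029
N = -40646/7571 (N = -40646*1/7571 = -40646/7571 ≈ -5.3686)
21796/45471 - (33704*I + 33704*N) = 21796/45471 - 33704/(1/(-40646/7571 - 14029)) = 21796*(1/45471) - 33704/(1/(-106254205/7571)) = 21796/45471 - 33704/(-7571/106254205) = 21796/45471 - 33704*(-106254205/7571) = 21796/45471 + 3581191725320/7571 = 162840369107043236/344260941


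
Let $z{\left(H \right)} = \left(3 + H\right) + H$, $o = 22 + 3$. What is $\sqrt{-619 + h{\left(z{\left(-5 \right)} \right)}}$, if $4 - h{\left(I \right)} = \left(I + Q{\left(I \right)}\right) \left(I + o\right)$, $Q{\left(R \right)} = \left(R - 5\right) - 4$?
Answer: $i \sqrt{201} \approx 14.177 i$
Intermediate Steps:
$o = 25$
$z{\left(H \right)} = 3 + 2 H$
$Q{\left(R \right)} = -9 + R$ ($Q{\left(R \right)} = \left(-5 + R\right) - 4 = -9 + R$)
$h{\left(I \right)} = 4 - \left(-9 + 2 I\right) \left(25 + I\right)$ ($h{\left(I \right)} = 4 - \left(I + \left(-9 + I\right)\right) \left(I + 25\right) = 4 - \left(-9 + 2 I\right) \left(25 + I\right)$)
$\sqrt{-619 + h{\left(z{\left(-5 \right)} \right)}} = \sqrt{-619 - \left(-229 + 2 \left(3 + 2 \left(-5\right)\right)^{2} + 41 \left(3 + 2 \left(-5\right)\right)\right)} = \sqrt{-619 - \left(-229 + 2 \left(3 - 10\right)^{2} + 41 \left(3 - 10\right)\right)} = \sqrt{-619 - \left(-516 + 98\right)} = \sqrt{-619 + \left(229 + 287 - 98\right)} = \sqrt{-619 + 418} = \sqrt{-201} = i \sqrt{201}$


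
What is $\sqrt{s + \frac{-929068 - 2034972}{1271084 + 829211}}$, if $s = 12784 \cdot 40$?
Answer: $\frac{6 \sqrt{2506361104647458}}{420059} \approx 715.09$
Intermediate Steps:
$s = 511360$
$\sqrt{s + \frac{-929068 - 2034972}{1271084 + 829211}} = \sqrt{511360 + \frac{-929068 - 2034972}{1271084 + 829211}} = \sqrt{511360 - \frac{2964040}{2100295}} = \sqrt{511360 - \frac{592808}{420059}} = \sqrt{\frac{214800777432}{420059}} = \frac{6 \sqrt{2506361104647458}}{420059}$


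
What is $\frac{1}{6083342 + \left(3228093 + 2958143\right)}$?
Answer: $\frac{1}{12269578} \approx 8.1502 \cdot 10^{-8}$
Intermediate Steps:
$\frac{1}{6083342 + \left(3228093 + 2958143\right)} = \frac{1}{6083342 + 6186236} = \frac{1}{12269578}$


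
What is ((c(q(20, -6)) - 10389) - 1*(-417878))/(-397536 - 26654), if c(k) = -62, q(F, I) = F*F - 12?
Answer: -407427/424190 ≈ -0.96048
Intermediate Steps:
q(F, I) = -12 + F² (q(F, I) = F² - 12 = -12 + F²)
((c(q(20, -6)) - 10389) - 1*(-417878))/(-397536 - 26654) = ((-62 - 10389) - 1*(-417878))/(-397536 - 26654) = (-10451 + 417878)/(-424190) = 407427*(-1/424190) = -407427/424190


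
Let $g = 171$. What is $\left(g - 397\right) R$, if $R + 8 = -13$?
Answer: $4746$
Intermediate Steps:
$R = -21$ ($R = -8 - 13 = -21$)
$\left(g - 397\right) R = \left(171 - 397\right) \left(-21\right) = \left(-226\right) \left(-21\right) = 4746$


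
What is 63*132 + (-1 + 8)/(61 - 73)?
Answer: 99785/12 ≈ 8315.4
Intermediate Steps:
63*132 + (-1 + 8)/(61 - 73) = 8316 + 7/(-12) = 8316 + 7*(-1/12) = 8316 - 7/12 = 99785/12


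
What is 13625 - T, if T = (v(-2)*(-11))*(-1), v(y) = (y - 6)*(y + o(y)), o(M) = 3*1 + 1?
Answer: 13801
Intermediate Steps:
o(M) = 4 (o(M) = 3 + 1 = 4)
v(y) = (-6 + y)*(4 + y) (v(y) = (y - 6)*(y + 4) = (-6 + y)*(4 + y))
T = -176 (T = ((-24 + (-2)² - 2*(-2))*(-11))*(-1) = ((-24 + 4 + 4)*(-11))*(-1) = -16*(-11)*(-1) = 176*(-1) = -176)
13625 - T = 13625 - 1*(-176) = 13625 + 176 = 13801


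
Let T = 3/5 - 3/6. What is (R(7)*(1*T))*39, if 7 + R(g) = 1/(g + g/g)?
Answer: -429/16 ≈ -26.813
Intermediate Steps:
R(g) = -7 + 1/(1 + g) (R(g) = -7 + 1/(g + g/g) = -7 + 1/(g + 1) = -7 + 1/(1 + g))
T = ⅒ (T = 3*(⅕) - 3*⅙ = ⅗ - ½ = ⅒ ≈ 0.10000)
(R(7)*(1*T))*39 = (((-6 - 7*7)/(1 + 7))*(1*(⅒)))*39 = (((-6 - 49)/8)*(⅒))*39 = (((⅛)*(-55))*(⅒))*39 = -55/8*⅒*39 = -11/16*39 = -429/16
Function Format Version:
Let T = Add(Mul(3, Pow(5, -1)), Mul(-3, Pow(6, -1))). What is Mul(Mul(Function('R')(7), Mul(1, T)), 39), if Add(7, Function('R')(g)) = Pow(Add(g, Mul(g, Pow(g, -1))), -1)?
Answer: Rational(-429, 16) ≈ -26.813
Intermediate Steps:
Function('R')(g) = Add(-7, Pow(Add(1, g), -1)) (Function('R')(g) = Add(-7, Pow(Add(g, Mul(g, Pow(g, -1))), -1)) = Add(-7, Pow(Add(g, 1), -1)) = Add(-7, Pow(Add(1, g), -1)))
T = Rational(1, 10) (T = Add(Mul(3, Rational(1, 5)), Mul(-3, Rational(1, 6))) = Add(Rational(3, 5), Rational(-1, 2)) = Rational(1, 10) ≈ 0.10000)
Mul(Mul(Function('R')(7), Mul(1, T)), 39) = Mul(Mul(Mul(Pow(Add(1, 7), -1), Add(-6, Mul(-7, 7))), Mul(1, Rational(1, 10))), 39) = Mul(Mul(Mul(Pow(8, -1), Add(-6, -49)), Rational(1, 10)), 39) = Mul(Mul(Mul(Rational(1, 8), -55), Rational(1, 10)), 39) = Mul(Mul(Rational(-55, 8), Rational(1, 10)), 39) = Mul(Rational(-11, 16), 39) = Rational(-429, 16)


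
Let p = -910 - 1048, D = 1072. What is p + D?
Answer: -886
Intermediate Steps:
p = -1958
p + D = -1958 + 1072 = -886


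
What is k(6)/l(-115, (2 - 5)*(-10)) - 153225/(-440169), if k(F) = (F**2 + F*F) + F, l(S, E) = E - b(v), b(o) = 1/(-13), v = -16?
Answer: 168747447/57368693 ≈ 2.9415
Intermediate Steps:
b(o) = -1/13
l(S, E) = 1/13 + E (l(S, E) = E - 1*(-1/13) = E + 1/13 = 1/13 + E)
k(F) = F + 2*F**2 (k(F) = (F**2 + F**2) + F = 2*F**2 + F = F + 2*F**2)
k(6)/l(-115, (2 - 5)*(-10)) - 153225/(-440169) = (6*(1 + 2*6))/(1/13 + (2 - 5)*(-10)) - 153225/(-440169) = (6*(1 + 12))/(1/13 - 3*(-10)) - 153225*(-1/440169) = (6*13)/(1/13 + 30) + 51075/146723 = 78/(391/13) + 51075/146723 = 78*(13/391) + 51075/146723 = 1014/391 + 51075/146723 = 168747447/57368693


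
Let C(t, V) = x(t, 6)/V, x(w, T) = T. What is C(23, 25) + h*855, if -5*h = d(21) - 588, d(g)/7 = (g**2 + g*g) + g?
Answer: -24508569/25 ≈ -9.8034e+5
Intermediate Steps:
d(g) = 7*g + 14*g**2 (d(g) = 7*((g**2 + g*g) + g) = 7*((g**2 + g**2) + g) = 7*(2*g**2 + g) = 7*(g + 2*g**2) = 7*g + 14*g**2)
C(t, V) = 6/V
h = -5733/5 (h = -(7*21*(1 + 2*21) - 588)/5 = -(7*21*(1 + 42) - 588)/5 = -(7*21*43 - 588)/5 = -(6321 - 588)/5 = -1/5*5733 = -5733/5 ≈ -1146.6)
C(23, 25) + h*855 = 6/25 - 5733/5*855 = 6*(1/25) - 980343 = 6/25 - 980343 = -24508569/25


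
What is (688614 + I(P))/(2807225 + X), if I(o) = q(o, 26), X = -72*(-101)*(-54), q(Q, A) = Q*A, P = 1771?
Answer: 734660/2414537 ≈ 0.30427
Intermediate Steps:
q(Q, A) = A*Q
X = -392688 (X = 7272*(-54) = -392688)
I(o) = 26*o
(688614 + I(P))/(2807225 + X) = (688614 + 26*1771)/(2807225 - 392688) = (688614 + 46046)/2414537 = 734660*(1/2414537) = 734660/2414537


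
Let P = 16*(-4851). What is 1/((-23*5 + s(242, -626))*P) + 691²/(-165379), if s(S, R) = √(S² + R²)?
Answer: -3240652037781845/1122423285381552 - √112610/16967439720 ≈ -2.8872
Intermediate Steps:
P = -77616
s(S, R) = √(R² + S²)
1/((-23*5 + s(242, -626))*P) + 691²/(-165379) = 1/((-23*5 + √((-626)² + 242²))*(-77616)) + 691²/(-165379) = -1/77616/(-115 + √(391876 + 58564)) + 477481*(-1/165379) = -1/77616/(-115 + √450440) - 477481/165379 = -1/77616/(-115 + 2*√112610) - 477481/165379 = -1/(77616*(-115 + 2*√112610)) - 477481/165379 = -477481/165379 - 1/(77616*(-115 + 2*√112610))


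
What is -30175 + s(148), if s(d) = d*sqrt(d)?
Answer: -30175 + 296*sqrt(37) ≈ -28375.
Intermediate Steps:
s(d) = d**(3/2)
-30175 + s(148) = -30175 + 148**(3/2) = -30175 + 296*sqrt(37)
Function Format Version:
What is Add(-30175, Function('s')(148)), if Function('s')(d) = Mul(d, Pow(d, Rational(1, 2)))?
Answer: Add(-30175, Mul(296, Pow(37, Rational(1, 2)))) ≈ -28375.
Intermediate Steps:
Function('s')(d) = Pow(d, Rational(3, 2))
Add(-30175, Function('s')(148)) = Add(-30175, Pow(148, Rational(3, 2))) = Add(-30175, Mul(296, Pow(37, Rational(1, 2))))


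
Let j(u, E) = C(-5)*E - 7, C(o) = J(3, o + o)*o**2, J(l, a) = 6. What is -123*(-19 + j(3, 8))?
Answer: -144402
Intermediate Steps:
C(o) = 6*o**2
j(u, E) = -7 + 150*E (j(u, E) = (6*(-5)**2)*E - 7 = (6*25)*E - 7 = 150*E - 7 = -7 + 150*E)
-123*(-19 + j(3, 8)) = -123*(-19 + (-7 + 150*8)) = -123*(-19 + (-7 + 1200)) = -123*(-19 + 1193) = -123*1174 = -144402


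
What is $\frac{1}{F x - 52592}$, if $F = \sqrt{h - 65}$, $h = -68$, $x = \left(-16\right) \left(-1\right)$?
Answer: $- \frac{173}{9098528} - \frac{i \sqrt{133}}{172872032} \approx -1.9014 \cdot 10^{-5} - 6.6712 \cdot 10^{-8} i$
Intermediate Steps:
$x = 16$
$F = i \sqrt{133}$ ($F = \sqrt{-68 - 65} = \sqrt{-133} = i \sqrt{133} \approx 11.533 i$)
$\frac{1}{F x - 52592} = \frac{1}{i \sqrt{133} \cdot 16 - 52592} = \frac{1}{16 i \sqrt{133} - 52592} = \frac{1}{-52592 + 16 i \sqrt{133}}$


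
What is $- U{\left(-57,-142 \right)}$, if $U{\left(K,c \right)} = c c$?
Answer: $-20164$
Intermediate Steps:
$U{\left(K,c \right)} = c^{2}$
$- U{\left(-57,-142 \right)} = - \left(-142\right)^{2} = \left(-1\right) 20164 = -20164$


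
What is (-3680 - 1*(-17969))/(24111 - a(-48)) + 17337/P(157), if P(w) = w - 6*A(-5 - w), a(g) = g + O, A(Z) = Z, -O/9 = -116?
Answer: 138959012/8698945 ≈ 15.974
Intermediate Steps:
O = 1044 (O = -9*(-116) = 1044)
a(g) = 1044 + g (a(g) = g + 1044 = 1044 + g)
P(w) = 30 + 7*w (P(w) = w - 6*(-5 - w) = w + (30 + 6*w) = 30 + 7*w)
(-3680 - 1*(-17969))/(24111 - a(-48)) + 17337/P(157) = (-3680 - 1*(-17969))/(24111 - (1044 - 48)) + 17337/(30 + 7*157) = (-3680 + 17969)/(24111 - 1*996) + 17337/(30 + 1099) = 14289/(24111 - 996) + 17337/1129 = 14289/23115 + 17337*(1/1129) = 14289*(1/23115) + 17337/1129 = 4763/7705 + 17337/1129 = 138959012/8698945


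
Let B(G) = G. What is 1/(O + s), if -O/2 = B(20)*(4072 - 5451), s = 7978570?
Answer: 1/8033730 ≈ 1.2448e-7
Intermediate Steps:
O = 55160 (O = -40*(4072 - 5451) = -40*(-1379) = -2*(-27580) = 55160)
1/(O + s) = 1/(55160 + 7978570) = 1/8033730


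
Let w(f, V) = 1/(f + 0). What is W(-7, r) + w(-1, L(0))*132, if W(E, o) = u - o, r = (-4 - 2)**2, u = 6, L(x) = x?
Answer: -162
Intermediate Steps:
w(f, V) = 1/f
r = 36 (r = (-6)**2 = 36)
W(E, o) = 6 - o
W(-7, r) + w(-1, L(0))*132 = (6 - 1*36) + 132/(-1) = (6 - 36) - 1*132 = -30 - 132 = -162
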